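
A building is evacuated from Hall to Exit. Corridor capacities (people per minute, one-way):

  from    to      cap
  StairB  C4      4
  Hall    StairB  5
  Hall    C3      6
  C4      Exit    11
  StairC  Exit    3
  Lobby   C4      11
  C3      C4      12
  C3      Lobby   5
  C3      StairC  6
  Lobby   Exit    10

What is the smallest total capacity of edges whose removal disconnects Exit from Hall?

Augment Hall→StairB→C4→Exit: bottleneck 4, flow now 4.
Augment Hall→C3→Lobby→Exit: bottleneck 5, flow now 9.
Augment Hall→C3→StairC→Exit: bottleneck 1, flow now 10.
No augmenting path remains; maximum flow = 10.
By max-flow min-cut, the minimum cut capacity equals the max flow.
In the residual graph, reachable from Hall: {Hall, StairB}.
Min-cut edges: Hall→C3 (6), StairB→C4 (4); capacity 6 + 4 = 10.

10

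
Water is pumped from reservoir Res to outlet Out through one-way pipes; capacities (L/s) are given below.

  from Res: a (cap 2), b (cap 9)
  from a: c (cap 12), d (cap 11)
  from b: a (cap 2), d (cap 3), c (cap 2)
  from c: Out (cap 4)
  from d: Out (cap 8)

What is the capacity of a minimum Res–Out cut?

Augment Res→a→c→Out: bottleneck 2, flow now 2.
Augment Res→b→c→Out: bottleneck 2, flow now 4.
Augment Res→b→d→Out: bottleneck 3, flow now 7.
Augment Res→b→a→d→Out: bottleneck 2, flow now 9.
No augmenting path remains; maximum flow = 9.
By max-flow min-cut, the minimum cut capacity equals the max flow.
In the residual graph, reachable from Res: {Res, b}.
Min-cut edges: Res→a (2), b→a (2), b→c (2), b→d (3); capacity 2 + 2 + 2 + 3 = 9.

9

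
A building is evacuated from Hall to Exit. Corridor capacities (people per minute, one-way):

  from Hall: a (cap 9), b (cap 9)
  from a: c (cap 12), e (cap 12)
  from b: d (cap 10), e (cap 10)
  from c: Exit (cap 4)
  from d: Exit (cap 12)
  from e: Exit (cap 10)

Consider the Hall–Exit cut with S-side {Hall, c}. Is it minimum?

No — its capacity is 22, but the minimum cut has capacity 18.

Given cut capacity: 9 + 9 + 4 = 22.
Augment Hall→a→c→Exit: bottleneck 4, flow now 4.
Augment Hall→a→e→Exit: bottleneck 5, flow now 9.
Augment Hall→b→d→Exit: bottleneck 9, flow now 18.
No augmenting path remains; maximum flow = 18.
In the residual graph, reachable from Hall: {Hall}.
Min-cut edges: Hall→a (9), Hall→b (9); capacity 9 + 9 = 18.
Cut capacity 22 exceeds the max flow 18, so it is not minimum.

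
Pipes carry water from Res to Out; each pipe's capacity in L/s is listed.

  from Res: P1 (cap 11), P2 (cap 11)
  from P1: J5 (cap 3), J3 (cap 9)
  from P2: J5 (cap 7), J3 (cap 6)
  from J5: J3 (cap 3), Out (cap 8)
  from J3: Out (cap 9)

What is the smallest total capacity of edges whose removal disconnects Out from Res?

Augment Res→P1→J5→Out: bottleneck 3, flow now 3.
Augment Res→P1→J3→Out: bottleneck 8, flow now 11.
Augment Res→P2→J5→Out: bottleneck 5, flow now 16.
Augment Res→P2→J3→Out: bottleneck 1, flow now 17.
No augmenting path remains; maximum flow = 17.
By max-flow min-cut, the minimum cut capacity equals the max flow.
In the residual graph, reachable from Res: {Res, P1, P2, J5, J3}.
Min-cut edges: J5→Out (8), J3→Out (9); capacity 8 + 9 = 17.

17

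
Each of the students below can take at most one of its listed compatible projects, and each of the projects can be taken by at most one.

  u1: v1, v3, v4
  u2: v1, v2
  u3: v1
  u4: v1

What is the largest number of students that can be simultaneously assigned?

3

Unit-capacity flow: source→left, listed edges, right→sink; max matching = max flow.
Augmenting path u1→v1 (+1); matched 1.
Augmenting path u2→v2 (+1); matched 2.
Augmenting path u3→v1→u1→v3 (+1); matched 3.
No augmenting path remains; maximum matching = 3.
König certificate: {u1, u2, v1} is a vertex cover of size 3 (every listed pair touches it), so no matching can be larger.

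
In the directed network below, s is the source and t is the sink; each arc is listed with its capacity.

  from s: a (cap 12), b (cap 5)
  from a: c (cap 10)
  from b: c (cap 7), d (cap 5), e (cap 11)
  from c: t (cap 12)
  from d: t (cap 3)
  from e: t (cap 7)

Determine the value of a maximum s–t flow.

15

Augment s→a→c→t: bottleneck 10, flow now 10.
Augment s→b→c→t: bottleneck 2, flow now 12.
Augment s→b→d→t: bottleneck 3, flow now 15.
No augmenting path remains; maximum flow = 15.
In the residual graph, reachable from s: {s, a}.
Min-cut edges: s→b (5), a→c (10); capacity 5 + 10 = 15.
This cut is saturated, so no flow can exceed 15.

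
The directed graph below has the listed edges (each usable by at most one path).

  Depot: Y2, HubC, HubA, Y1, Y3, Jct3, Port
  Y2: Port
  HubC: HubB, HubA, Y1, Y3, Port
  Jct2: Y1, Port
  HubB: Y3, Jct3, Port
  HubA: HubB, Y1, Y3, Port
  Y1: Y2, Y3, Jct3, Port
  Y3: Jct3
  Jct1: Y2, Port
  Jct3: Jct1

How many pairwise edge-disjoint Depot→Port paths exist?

Assign every edge capacity 1; by Menger, the answer equals the max flow.
Path Depot→Port (+1); total 1.
Path Depot→Y2→Port (+1); total 2.
Path Depot→HubC→Port (+1); total 3.
Path Depot→HubA→Port (+1); total 4.
Path Depot→Y1→Port (+1); total 5.
Path Depot→Jct3→Jct1→Port (+1); total 6.
No residual Depot→Port path; max flow = 6.
Certifying cut of size 6: {Depot→HubA, Depot→HubC, Depot→Port, Depot→Y1, Depot→Y2, Jct3→Jct1}.

6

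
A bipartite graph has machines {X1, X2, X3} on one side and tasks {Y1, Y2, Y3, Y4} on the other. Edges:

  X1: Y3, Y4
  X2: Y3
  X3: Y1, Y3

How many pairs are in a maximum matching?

3

Unit-capacity flow: source→left, listed edges, right→sink; max matching = max flow.
Augmenting path X1→Y3 (+1); matched 1.
Augmenting path X3→Y1 (+1); matched 2.
Augmenting path X2→Y3→X1→Y4 (+1); matched 3.
No augmenting path remains; maximum matching = 3.
König certificate: {X1, X2, X3} is a vertex cover of size 3 (every listed pair touches it), so no matching can be larger.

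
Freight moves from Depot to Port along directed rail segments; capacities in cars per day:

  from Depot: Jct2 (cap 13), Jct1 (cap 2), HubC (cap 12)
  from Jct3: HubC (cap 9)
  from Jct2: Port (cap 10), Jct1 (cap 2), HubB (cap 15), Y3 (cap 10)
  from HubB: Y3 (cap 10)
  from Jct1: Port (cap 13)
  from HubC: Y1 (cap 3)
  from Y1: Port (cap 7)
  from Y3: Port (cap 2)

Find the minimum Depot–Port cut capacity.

Augment Depot→Jct2→Port: bottleneck 10, flow now 10.
Augment Depot→Jct1→Port: bottleneck 2, flow now 12.
Augment Depot→Jct2→Jct1→Port: bottleneck 2, flow now 14.
Augment Depot→Jct2→Y3→Port: bottleneck 1, flow now 15.
Augment Depot→HubC→Y1→Port: bottleneck 3, flow now 18.
No augmenting path remains; maximum flow = 18.
By max-flow min-cut, the minimum cut capacity equals the max flow.
In the residual graph, reachable from Depot: {Depot, HubC}.
Min-cut edges: Depot→Jct2 (13), Depot→Jct1 (2), HubC→Y1 (3); capacity 13 + 2 + 3 = 18.

18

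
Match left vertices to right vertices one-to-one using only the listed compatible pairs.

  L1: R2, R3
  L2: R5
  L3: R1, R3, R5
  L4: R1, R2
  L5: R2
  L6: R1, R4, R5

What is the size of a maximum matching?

5

Unit-capacity flow: source→left, listed edges, right→sink; max matching = max flow.
Augmenting path L1→R2 (+1); matched 1.
Augmenting path L2→R5 (+1); matched 2.
Augmenting path L3→R1 (+1); matched 3.
Augmenting path L6→R4 (+1); matched 4.
Augmenting path L4→R1→L3→R3 (+1); matched 5.
No augmenting path remains; maximum matching = 5.
König certificate: {L6, R1, R2, R3, R5} is a vertex cover of size 5 (every listed pair touches it), so no matching can be larger.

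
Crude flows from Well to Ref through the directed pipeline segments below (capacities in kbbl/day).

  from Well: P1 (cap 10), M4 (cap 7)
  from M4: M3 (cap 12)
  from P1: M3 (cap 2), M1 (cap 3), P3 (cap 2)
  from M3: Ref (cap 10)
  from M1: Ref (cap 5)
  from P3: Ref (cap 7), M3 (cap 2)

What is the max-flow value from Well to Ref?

Augment Well→M4→M3→Ref: bottleneck 7, flow now 7.
Augment Well→P1→M3→Ref: bottleneck 2, flow now 9.
Augment Well→P1→M1→Ref: bottleneck 3, flow now 12.
Augment Well→P1→P3→Ref: bottleneck 2, flow now 14.
No augmenting path remains; maximum flow = 14.
In the residual graph, reachable from Well: {Well, P1}.
Min-cut edges: Well→M4 (7), P1→M3 (2), P1→M1 (3), P1→P3 (2); capacity 7 + 2 + 3 + 2 = 14.
This cut is saturated, so no flow can exceed 14.

14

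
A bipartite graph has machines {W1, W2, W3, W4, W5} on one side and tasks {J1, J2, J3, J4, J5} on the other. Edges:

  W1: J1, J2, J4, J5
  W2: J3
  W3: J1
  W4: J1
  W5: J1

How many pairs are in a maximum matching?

3

Unit-capacity flow: source→left, listed edges, right→sink; max matching = max flow.
Augmenting path W1→J1 (+1); matched 1.
Augmenting path W2→J3 (+1); matched 2.
Augmenting path W3→J1→W1→J2 (+1); matched 3.
No augmenting path remains; maximum matching = 3.
König certificate: {W1, W2, J1} is a vertex cover of size 3 (every listed pair touches it), so no matching can be larger.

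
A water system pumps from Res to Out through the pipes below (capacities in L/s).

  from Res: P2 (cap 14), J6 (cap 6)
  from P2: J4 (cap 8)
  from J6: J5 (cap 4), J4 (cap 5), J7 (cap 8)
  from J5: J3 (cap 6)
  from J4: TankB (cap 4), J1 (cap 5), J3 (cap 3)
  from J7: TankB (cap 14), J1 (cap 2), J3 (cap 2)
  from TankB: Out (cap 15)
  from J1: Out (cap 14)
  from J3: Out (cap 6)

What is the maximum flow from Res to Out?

14

Augment Res→P2→J4→TankB→Out: bottleneck 4, flow now 4.
Augment Res→P2→J4→J1→Out: bottleneck 4, flow now 8.
Augment Res→J6→J5→J3→Out: bottleneck 4, flow now 12.
Augment Res→J6→J4→J1→Out: bottleneck 1, flow now 13.
Augment Res→J6→J4→J3→Out: bottleneck 1, flow now 14.
No augmenting path remains; maximum flow = 14.
In the residual graph, reachable from Res: {Res, P2}.
Min-cut edges: Res→J6 (6), P2→J4 (8); capacity 6 + 8 = 14.
This cut is saturated, so no flow can exceed 14.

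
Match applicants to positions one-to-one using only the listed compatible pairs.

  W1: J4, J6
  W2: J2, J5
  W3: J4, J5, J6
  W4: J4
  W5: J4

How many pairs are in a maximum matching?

Unit-capacity flow: source→left, listed edges, right→sink; max matching = max flow.
Augmenting path W1→J4 (+1); matched 1.
Augmenting path W2→J2 (+1); matched 2.
Augmenting path W3→J5 (+1); matched 3.
Augmenting path W4→J4→W1→J6 (+1); matched 4.
No augmenting path remains; maximum matching = 4.
König certificate: {W1, W2, W3, J4} is a vertex cover of size 4 (every listed pair touches it), so no matching can be larger.

4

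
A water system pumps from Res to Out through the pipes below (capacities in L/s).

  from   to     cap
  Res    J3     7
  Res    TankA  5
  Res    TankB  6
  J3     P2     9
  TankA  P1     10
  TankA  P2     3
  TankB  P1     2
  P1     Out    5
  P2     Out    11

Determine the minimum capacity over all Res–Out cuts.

14

Augment Res→J3→P2→Out: bottleneck 7, flow now 7.
Augment Res→TankA→P1→Out: bottleneck 5, flow now 12.
Augment Res→TankB→P1→TankA→P2→Out: bottleneck 2, flow now 14. (uses reverse residual edge)
No augmenting path remains; maximum flow = 14.
By max-flow min-cut, the minimum cut capacity equals the max flow.
In the residual graph, reachable from Res: {Res, TankB}.
Min-cut edges: Res→J3 (7), Res→TankA (5), TankB→P1 (2); capacity 7 + 5 + 2 = 14.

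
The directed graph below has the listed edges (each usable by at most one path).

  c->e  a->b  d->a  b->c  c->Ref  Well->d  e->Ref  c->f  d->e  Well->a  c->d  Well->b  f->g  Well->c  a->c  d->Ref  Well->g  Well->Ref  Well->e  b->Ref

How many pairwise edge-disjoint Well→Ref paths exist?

5

Assign every edge capacity 1; by Menger, the answer equals the max flow.
Path Well→Ref (+1); total 1.
Path Well→b→Ref (+1); total 2.
Path Well→c→Ref (+1); total 3.
Path Well→d→Ref (+1); total 4.
Path Well→e→Ref (+1); total 5.
No residual Well→Ref path; max flow = 5.
Certifying cut of size 5: {Well→Ref, b→Ref, c→Ref, d→Ref, e→Ref}.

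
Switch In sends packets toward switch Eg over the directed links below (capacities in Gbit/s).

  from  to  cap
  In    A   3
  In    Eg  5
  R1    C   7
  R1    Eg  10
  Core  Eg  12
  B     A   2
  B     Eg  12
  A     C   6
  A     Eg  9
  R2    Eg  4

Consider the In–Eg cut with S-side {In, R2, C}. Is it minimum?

No — its capacity is 12, but the minimum cut has capacity 8.

Given cut capacity: 3 + 5 + 4 = 12.
Augment In→Eg: bottleneck 5, flow now 5.
Augment In→A→Eg: bottleneck 3, flow now 8.
No augmenting path remains; maximum flow = 8.
In the residual graph, reachable from In: {In}.
Min-cut edges: In→A (3), In→Eg (5); capacity 3 + 5 = 8.
Cut capacity 12 exceeds the max flow 8, so it is not minimum.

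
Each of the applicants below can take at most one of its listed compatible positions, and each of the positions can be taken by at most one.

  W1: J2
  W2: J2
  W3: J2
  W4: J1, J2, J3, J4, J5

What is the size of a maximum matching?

Unit-capacity flow: source→left, listed edges, right→sink; max matching = max flow.
Augmenting path W1→J2 (+1); matched 1.
Augmenting path W4→J1 (+1); matched 2.
No augmenting path remains; maximum matching = 2.
König certificate: {W4, J2} is a vertex cover of size 2 (every listed pair touches it), so no matching can be larger.

2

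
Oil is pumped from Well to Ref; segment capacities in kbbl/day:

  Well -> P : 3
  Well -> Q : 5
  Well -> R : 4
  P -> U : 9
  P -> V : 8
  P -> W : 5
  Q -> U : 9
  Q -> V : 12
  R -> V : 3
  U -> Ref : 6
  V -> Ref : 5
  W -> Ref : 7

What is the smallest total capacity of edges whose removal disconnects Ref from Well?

Augment Well→P→U→Ref: bottleneck 3, flow now 3.
Augment Well→Q→U→Ref: bottleneck 3, flow now 6.
Augment Well→Q→V→Ref: bottleneck 2, flow now 8.
Augment Well→R→V→Ref: bottleneck 3, flow now 11.
No augmenting path remains; maximum flow = 11.
By max-flow min-cut, the minimum cut capacity equals the max flow.
In the residual graph, reachable from Well: {Well, R}.
Min-cut edges: Well→P (3), Well→Q (5), R→V (3); capacity 3 + 5 + 3 = 11.

11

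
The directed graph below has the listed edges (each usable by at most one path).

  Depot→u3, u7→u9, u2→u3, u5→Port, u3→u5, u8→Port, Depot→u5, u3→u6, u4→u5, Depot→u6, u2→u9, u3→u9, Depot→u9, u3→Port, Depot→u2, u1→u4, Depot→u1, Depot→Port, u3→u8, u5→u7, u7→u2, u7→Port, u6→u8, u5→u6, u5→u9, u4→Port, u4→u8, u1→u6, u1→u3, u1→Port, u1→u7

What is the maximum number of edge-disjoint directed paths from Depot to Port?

Assign every edge capacity 1; by Menger, the answer equals the max flow.
Path Depot→Port (+1); total 1.
Path Depot→u1→Port (+1); total 2.
Path Depot→u3→Port (+1); total 3.
Path Depot→u5→Port (+1); total 4.
Path Depot→u6→u8→Port (+1); total 5.
Path Depot→u2→u3→u5→u7→Port (+1); total 6.
No residual Depot→Port path; max flow = 6.
Certifying cut of size 6: {Depot→Port, Depot→u1, Depot→u2, Depot→u3, Depot→u5, Depot→u6}.

6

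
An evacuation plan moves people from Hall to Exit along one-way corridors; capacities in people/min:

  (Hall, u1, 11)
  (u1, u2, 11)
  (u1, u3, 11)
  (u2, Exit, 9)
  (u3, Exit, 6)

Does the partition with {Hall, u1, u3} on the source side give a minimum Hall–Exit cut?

No — its capacity is 17, but the minimum cut has capacity 11.

Given cut capacity: 11 + 6 = 17.
Augment Hall→u1→u2→Exit: bottleneck 9, flow now 9.
Augment Hall→u1→u3→Exit: bottleneck 2, flow now 11.
No augmenting path remains; maximum flow = 11.
In the residual graph, reachable from Hall: {Hall}.
Min-cut edges: Hall→u1 (11); capacity 11 = 11.
Cut capacity 17 exceeds the max flow 11, so it is not minimum.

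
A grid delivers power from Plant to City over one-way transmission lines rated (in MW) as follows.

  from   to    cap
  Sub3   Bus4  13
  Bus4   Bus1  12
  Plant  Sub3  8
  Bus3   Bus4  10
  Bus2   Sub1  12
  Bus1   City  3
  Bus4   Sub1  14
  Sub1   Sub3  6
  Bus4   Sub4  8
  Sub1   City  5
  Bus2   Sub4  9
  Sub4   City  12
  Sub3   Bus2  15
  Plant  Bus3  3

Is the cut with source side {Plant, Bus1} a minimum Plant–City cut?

No — its capacity is 14, but the minimum cut has capacity 11.

Given cut capacity: 3 + 8 + 3 = 14.
Augment Plant→Bus3→Bus4→Bus1→City: bottleneck 3, flow now 3.
Augment Plant→Sub3→Bus2→Sub4→City: bottleneck 8, flow now 11.
No augmenting path remains; maximum flow = 11.
In the residual graph, reachable from Plant: {Plant}.
Min-cut edges: Plant→Bus3 (3), Plant→Sub3 (8); capacity 3 + 8 = 11.
Cut capacity 14 exceeds the max flow 11, so it is not minimum.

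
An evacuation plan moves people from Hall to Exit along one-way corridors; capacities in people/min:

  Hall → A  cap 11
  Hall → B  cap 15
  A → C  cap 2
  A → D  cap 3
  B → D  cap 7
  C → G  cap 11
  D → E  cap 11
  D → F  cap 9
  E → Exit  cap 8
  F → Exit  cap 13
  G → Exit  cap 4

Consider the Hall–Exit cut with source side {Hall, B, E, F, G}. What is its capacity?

43

Edges leaving {Hall, B, E, F, G}: Hall→A (11), B→D (7), E→Exit (8), F→Exit (13), G→Exit (4).
Cut capacity = 11 + 7 + 8 + 13 + 4 = 43.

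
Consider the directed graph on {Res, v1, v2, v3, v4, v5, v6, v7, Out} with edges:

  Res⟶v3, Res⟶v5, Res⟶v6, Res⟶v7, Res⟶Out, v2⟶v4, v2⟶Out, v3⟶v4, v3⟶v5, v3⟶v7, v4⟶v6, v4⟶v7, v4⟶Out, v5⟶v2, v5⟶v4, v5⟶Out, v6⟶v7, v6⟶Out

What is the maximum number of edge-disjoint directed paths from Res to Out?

Assign every edge capacity 1; by Menger, the answer equals the max flow.
Path Res→Out (+1); total 1.
Path Res→v5→Out (+1); total 2.
Path Res→v6→Out (+1); total 3.
Path Res→v3→v4→Out (+1); total 4.
No residual Res→Out path; max flow = 4.
Certifying cut of size 4: {Res→Out, Res→v3, Res→v5, Res→v6}.

4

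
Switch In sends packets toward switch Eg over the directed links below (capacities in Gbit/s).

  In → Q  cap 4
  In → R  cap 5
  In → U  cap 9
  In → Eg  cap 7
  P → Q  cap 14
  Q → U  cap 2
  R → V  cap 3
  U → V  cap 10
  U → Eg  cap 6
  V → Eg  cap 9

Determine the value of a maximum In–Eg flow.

21

Augment In→Eg: bottleneck 7, flow now 7.
Augment In→U→Eg: bottleneck 6, flow now 13.
Augment In→R→V→Eg: bottleneck 3, flow now 16.
Augment In→U→V→Eg: bottleneck 3, flow now 19.
Augment In→Q→U→V→Eg: bottleneck 2, flow now 21.
No augmenting path remains; maximum flow = 21.
In the residual graph, reachable from In: {In, Q, R}.
Min-cut edges: In→U (9), In→Eg (7), Q→U (2), R→V (3); capacity 9 + 7 + 2 + 3 = 21.
This cut is saturated, so no flow can exceed 21.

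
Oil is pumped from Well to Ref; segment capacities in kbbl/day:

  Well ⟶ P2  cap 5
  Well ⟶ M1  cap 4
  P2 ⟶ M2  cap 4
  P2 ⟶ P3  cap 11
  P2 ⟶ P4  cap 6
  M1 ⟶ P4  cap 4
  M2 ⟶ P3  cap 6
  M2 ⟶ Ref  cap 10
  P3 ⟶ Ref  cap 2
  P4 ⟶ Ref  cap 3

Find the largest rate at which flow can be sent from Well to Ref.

Augment Well→P2→M2→Ref: bottleneck 4, flow now 4.
Augment Well→P2→P3→Ref: bottleneck 1, flow now 5.
Augment Well→M1→P4→Ref: bottleneck 3, flow now 8.
No augmenting path remains; maximum flow = 8.
In the residual graph, reachable from Well: {Well, M1, P4}.
Min-cut edges: Well→P2 (5), P4→Ref (3); capacity 5 + 3 = 8.
This cut is saturated, so no flow can exceed 8.

8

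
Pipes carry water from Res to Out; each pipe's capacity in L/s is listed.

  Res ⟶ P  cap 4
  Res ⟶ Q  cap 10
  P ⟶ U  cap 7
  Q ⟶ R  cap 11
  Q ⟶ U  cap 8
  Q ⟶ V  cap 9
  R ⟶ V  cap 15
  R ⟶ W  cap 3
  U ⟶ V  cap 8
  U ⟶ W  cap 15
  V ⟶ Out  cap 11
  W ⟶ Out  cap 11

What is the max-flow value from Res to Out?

Augment Res→Q→V→Out: bottleneck 9, flow now 9.
Augment Res→P→U→V→Out: bottleneck 2, flow now 11.
Augment Res→P→U→W→Out: bottleneck 2, flow now 13.
Augment Res→Q→R→W→Out: bottleneck 1, flow now 14.
No augmenting path remains; maximum flow = 14.
In the residual graph, reachable from Res: {Res}.
Min-cut edges: Res→P (4), Res→Q (10); capacity 4 + 10 = 14.
This cut is saturated, so no flow can exceed 14.

14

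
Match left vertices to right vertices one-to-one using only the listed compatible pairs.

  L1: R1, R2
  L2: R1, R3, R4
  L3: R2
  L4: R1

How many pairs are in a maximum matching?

Unit-capacity flow: source→left, listed edges, right→sink; max matching = max flow.
Augmenting path L1→R1 (+1); matched 1.
Augmenting path L2→R3 (+1); matched 2.
Augmenting path L3→R2 (+1); matched 3.
No augmenting path remains; maximum matching = 3.
König certificate: {L2, R1, R2} is a vertex cover of size 3 (every listed pair touches it), so no matching can be larger.

3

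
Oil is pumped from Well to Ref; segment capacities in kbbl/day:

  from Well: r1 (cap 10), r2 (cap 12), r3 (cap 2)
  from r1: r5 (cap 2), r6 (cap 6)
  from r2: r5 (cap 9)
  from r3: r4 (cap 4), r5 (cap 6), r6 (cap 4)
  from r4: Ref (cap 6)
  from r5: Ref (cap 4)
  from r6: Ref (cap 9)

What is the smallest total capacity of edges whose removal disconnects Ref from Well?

Augment Well→r1→r5→Ref: bottleneck 2, flow now 2.
Augment Well→r1→r6→Ref: bottleneck 6, flow now 8.
Augment Well→r2→r5→Ref: bottleneck 2, flow now 10.
Augment Well→r3→r4→Ref: bottleneck 2, flow now 12.
No augmenting path remains; maximum flow = 12.
By max-flow min-cut, the minimum cut capacity equals the max flow.
In the residual graph, reachable from Well: {Well, r1, r2, r5}.
Min-cut edges: Well→r3 (2), r1→r6 (6), r5→Ref (4); capacity 2 + 6 + 4 = 12.

12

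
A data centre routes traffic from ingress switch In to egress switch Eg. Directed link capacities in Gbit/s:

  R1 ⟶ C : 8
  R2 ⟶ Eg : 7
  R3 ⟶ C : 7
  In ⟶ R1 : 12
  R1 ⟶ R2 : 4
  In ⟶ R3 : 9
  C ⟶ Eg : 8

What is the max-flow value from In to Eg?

12

Augment In→R3→C→Eg: bottleneck 7, flow now 7.
Augment In→R1→C→Eg: bottleneck 1, flow now 8.
Augment In→R1→R2→Eg: bottleneck 4, flow now 12.
No augmenting path remains; maximum flow = 12.
In the residual graph, reachable from In: {In, R3, R1, C}.
Min-cut edges: R1→R2 (4), C→Eg (8); capacity 4 + 8 = 12.
This cut is saturated, so no flow can exceed 12.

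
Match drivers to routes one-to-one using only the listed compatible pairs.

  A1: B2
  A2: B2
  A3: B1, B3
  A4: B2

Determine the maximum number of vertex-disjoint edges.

Unit-capacity flow: source→left, listed edges, right→sink; max matching = max flow.
Augmenting path A1→B2 (+1); matched 1.
Augmenting path A3→B1 (+1); matched 2.
No augmenting path remains; maximum matching = 2.
König certificate: {A3, B2} is a vertex cover of size 2 (every listed pair touches it), so no matching can be larger.

2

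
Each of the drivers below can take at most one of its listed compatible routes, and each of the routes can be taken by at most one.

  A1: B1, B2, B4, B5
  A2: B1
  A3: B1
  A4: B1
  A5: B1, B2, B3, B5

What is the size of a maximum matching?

3

Unit-capacity flow: source→left, listed edges, right→sink; max matching = max flow.
Augmenting path A1→B1 (+1); matched 1.
Augmenting path A5→B2 (+1); matched 2.
Augmenting path A2→B1→A1→B4 (+1); matched 3.
No augmenting path remains; maximum matching = 3.
König certificate: {A1, A5, B1} is a vertex cover of size 3 (every listed pair touches it), so no matching can be larger.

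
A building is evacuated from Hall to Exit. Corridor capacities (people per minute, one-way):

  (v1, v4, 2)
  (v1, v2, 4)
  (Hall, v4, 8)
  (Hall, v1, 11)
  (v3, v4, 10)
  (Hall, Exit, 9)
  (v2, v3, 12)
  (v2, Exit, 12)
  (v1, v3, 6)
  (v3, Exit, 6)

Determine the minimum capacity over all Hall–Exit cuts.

19

Augment Hall→Exit: bottleneck 9, flow now 9.
Augment Hall→v1→v2→Exit: bottleneck 4, flow now 13.
Augment Hall→v1→v3→Exit: bottleneck 6, flow now 19.
No augmenting path remains; maximum flow = 19.
By max-flow min-cut, the minimum cut capacity equals the max flow.
In the residual graph, reachable from Hall: {Hall, v1, v4}.
Min-cut edges: Hall→Exit (9), v1→v2 (4), v1→v3 (6); capacity 9 + 4 + 6 = 19.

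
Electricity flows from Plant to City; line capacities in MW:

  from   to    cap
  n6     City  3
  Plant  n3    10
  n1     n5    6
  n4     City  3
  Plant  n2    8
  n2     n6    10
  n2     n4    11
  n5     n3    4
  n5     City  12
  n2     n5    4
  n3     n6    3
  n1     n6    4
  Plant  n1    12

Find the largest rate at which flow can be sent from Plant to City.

Augment Plant→n1→n5→City: bottleneck 6, flow now 6.
Augment Plant→n1→n6→City: bottleneck 3, flow now 9.
Augment Plant→n2→n4→City: bottleneck 3, flow now 12.
Augment Plant→n2→n5→City: bottleneck 4, flow now 16.
No augmenting path remains; maximum flow = 16.
In the residual graph, reachable from Plant: {Plant, n1, n2, n3, n4, n6}.
Min-cut edges: n1→n5 (6), n2→n5 (4), n4→City (3), n6→City (3); capacity 6 + 4 + 3 + 3 = 16.
This cut is saturated, so no flow can exceed 16.

16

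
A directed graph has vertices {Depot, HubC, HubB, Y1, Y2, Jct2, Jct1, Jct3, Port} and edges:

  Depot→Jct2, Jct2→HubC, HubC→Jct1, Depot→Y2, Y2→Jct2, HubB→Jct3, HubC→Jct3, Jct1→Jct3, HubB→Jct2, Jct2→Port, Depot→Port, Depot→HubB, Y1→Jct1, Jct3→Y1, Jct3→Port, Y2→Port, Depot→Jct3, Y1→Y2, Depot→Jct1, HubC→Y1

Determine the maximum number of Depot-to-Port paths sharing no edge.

Assign every edge capacity 1; by Menger, the answer equals the max flow.
Path Depot→Port (+1); total 1.
Path Depot→Y2→Port (+1); total 2.
Path Depot→Jct2→Port (+1); total 3.
Path Depot→Jct3→Port (+1); total 4.
No residual Depot→Port path; max flow = 4.
Certifying cut of size 4: {Depot→Port, Jct2→Port, Jct3→Port, Y2→Port}.

4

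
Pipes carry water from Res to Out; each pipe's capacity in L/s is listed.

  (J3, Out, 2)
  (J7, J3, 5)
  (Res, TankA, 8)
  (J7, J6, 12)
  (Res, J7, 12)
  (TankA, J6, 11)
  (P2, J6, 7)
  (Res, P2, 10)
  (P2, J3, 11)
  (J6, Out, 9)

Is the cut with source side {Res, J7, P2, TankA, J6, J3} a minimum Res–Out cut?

Yes — it is a minimum cut (capacity 11).

Given cut capacity: 9 + 2 = 11.
Augment Res→J7→J6→Out: bottleneck 9, flow now 9.
Augment Res→J7→J3→Out: bottleneck 2, flow now 11.
No augmenting path remains; maximum flow = 11.
Cut capacity 11 equals the max flow, so it is a minimum cut.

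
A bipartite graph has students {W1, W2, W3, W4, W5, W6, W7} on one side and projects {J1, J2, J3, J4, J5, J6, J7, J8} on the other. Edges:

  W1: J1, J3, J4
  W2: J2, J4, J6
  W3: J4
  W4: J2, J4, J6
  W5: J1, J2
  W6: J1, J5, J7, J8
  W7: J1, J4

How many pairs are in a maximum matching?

Unit-capacity flow: source→left, listed edges, right→sink; max matching = max flow.
Augmenting path W1→J1 (+1); matched 1.
Augmenting path W2→J2 (+1); matched 2.
Augmenting path W3→J4 (+1); matched 3.
Augmenting path W4→J6 (+1); matched 4.
Augmenting path W6→J5 (+1); matched 5.
Augmenting path W5→J1→W1→J3 (+1); matched 6.
No augmenting path remains; maximum matching = 6.
König certificate: {W1, W6, J1, J2, J4, J6} is a vertex cover of size 6 (every listed pair touches it), so no matching can be larger.

6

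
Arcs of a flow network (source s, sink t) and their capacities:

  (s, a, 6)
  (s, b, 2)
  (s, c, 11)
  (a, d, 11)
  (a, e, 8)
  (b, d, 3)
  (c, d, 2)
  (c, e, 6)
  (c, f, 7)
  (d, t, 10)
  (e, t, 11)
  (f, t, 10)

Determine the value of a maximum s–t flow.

Augment s→a→d→t: bottleneck 6, flow now 6.
Augment s→b→d→t: bottleneck 2, flow now 8.
Augment s→c→d→t: bottleneck 2, flow now 10.
Augment s→c→e→t: bottleneck 6, flow now 16.
Augment s→c→f→t: bottleneck 3, flow now 19.
No augmenting path remains; maximum flow = 19.
In the residual graph, reachable from s: {s}.
Min-cut edges: s→a (6), s→b (2), s→c (11); capacity 6 + 2 + 11 = 19.
This cut is saturated, so no flow can exceed 19.

19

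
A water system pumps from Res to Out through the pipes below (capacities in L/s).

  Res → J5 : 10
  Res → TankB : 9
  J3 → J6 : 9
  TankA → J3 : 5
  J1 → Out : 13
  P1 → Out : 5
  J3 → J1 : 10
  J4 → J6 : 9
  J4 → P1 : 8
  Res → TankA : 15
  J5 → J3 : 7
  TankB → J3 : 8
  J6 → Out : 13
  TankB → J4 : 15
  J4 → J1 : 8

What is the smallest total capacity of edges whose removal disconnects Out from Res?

Augment Res→J5→J3→J1→Out: bottleneck 7, flow now 7.
Augment Res→TankB→J4→J1→Out: bottleneck 6, flow now 13.
Augment Res→TankB→J4→P1→Out: bottleneck 3, flow now 16.
Augment Res→TankA→J3→J6→Out: bottleneck 5, flow now 21.
No augmenting path remains; maximum flow = 21.
By max-flow min-cut, the minimum cut capacity equals the max flow.
In the residual graph, reachable from Res: {Res, J5, TankA}.
Min-cut edges: Res→TankB (9), J5→J3 (7), TankA→J3 (5); capacity 9 + 7 + 5 = 21.

21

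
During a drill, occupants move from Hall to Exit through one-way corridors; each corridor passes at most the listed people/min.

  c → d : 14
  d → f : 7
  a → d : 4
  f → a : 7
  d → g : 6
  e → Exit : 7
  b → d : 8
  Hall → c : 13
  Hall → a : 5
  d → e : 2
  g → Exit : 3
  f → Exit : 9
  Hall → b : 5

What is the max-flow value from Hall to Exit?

Augment Hall→a→d→e→Exit: bottleneck 2, flow now 2.
Augment Hall→a→d→f→Exit: bottleneck 2, flow now 4.
Augment Hall→b→d→f→Exit: bottleneck 5, flow now 9.
Augment Hall→c→d→g→Exit: bottleneck 3, flow now 12.
No augmenting path remains; maximum flow = 12.
In the residual graph, reachable from Hall: {Hall, a, b, c, d, g}.
Min-cut edges: d→e (2), d→f (7), g→Exit (3); capacity 2 + 7 + 3 = 12.
This cut is saturated, so no flow can exceed 12.

12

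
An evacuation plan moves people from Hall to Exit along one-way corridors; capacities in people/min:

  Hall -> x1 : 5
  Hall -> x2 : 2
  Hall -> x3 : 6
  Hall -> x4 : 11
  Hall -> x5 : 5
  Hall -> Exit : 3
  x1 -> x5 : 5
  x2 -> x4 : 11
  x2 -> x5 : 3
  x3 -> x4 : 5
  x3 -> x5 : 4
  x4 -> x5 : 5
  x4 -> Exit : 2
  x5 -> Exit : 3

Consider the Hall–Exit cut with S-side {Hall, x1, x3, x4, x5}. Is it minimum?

No — its capacity is 10, but the minimum cut has capacity 8.

Given cut capacity: 2 + 3 + 2 + 3 = 10.
Augment Hall→Exit: bottleneck 3, flow now 3.
Augment Hall→x4→Exit: bottleneck 2, flow now 5.
Augment Hall→x5→Exit: bottleneck 3, flow now 8.
No augmenting path remains; maximum flow = 8.
In the residual graph, reachable from Hall: {Hall, x1, x2, x3, x4, x5}.
Min-cut edges: Hall→Exit (3), x4→Exit (2), x5→Exit (3); capacity 3 + 2 + 3 = 8.
Cut capacity 10 exceeds the max flow 8, so it is not minimum.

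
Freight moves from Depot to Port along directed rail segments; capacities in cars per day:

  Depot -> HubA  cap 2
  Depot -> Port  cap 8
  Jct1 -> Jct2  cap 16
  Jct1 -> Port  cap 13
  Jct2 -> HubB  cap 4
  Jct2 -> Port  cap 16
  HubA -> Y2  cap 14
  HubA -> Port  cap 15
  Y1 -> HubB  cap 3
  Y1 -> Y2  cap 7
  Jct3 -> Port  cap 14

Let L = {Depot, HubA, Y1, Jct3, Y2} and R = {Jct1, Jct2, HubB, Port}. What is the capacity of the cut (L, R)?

Edges leaving {Depot, HubA, Y1, Jct3, Y2}: Depot→Port (8), HubA→Port (15), Y1→HubB (3), Jct3→Port (14).
Cut capacity = 8 + 15 + 3 + 14 = 40.

40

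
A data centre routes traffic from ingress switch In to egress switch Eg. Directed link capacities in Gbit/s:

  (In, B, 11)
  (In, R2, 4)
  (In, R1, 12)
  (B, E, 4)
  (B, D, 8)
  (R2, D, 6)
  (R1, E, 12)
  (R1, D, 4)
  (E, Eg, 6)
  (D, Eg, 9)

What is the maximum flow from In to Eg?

Augment In→B→E→Eg: bottleneck 4, flow now 4.
Augment In→B→D→Eg: bottleneck 7, flow now 11.
Augment In→R2→D→Eg: bottleneck 2, flow now 13.
Augment In→R1→E→Eg: bottleneck 2, flow now 15.
No augmenting path remains; maximum flow = 15.
In the residual graph, reachable from In: {In, B, R2, R1, E, D}.
Min-cut edges: E→Eg (6), D→Eg (9); capacity 6 + 9 = 15.
This cut is saturated, so no flow can exceed 15.

15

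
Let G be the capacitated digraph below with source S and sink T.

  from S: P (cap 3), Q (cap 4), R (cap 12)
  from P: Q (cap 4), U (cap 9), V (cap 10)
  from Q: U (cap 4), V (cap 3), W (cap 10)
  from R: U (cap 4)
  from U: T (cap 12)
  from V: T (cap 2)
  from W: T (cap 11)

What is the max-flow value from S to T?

Augment S→P→U→T: bottleneck 3, flow now 3.
Augment S→Q→U→T: bottleneck 4, flow now 7.
Augment S→R→U→T: bottleneck 4, flow now 11.
No augmenting path remains; maximum flow = 11.
In the residual graph, reachable from S: {S, R}.
Min-cut edges: S→P (3), S→Q (4), R→U (4); capacity 3 + 4 + 4 = 11.
This cut is saturated, so no flow can exceed 11.

11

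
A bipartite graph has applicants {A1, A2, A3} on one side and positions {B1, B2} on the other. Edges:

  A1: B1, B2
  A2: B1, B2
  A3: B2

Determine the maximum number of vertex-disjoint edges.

Unit-capacity flow: source→left, listed edges, right→sink; max matching = max flow.
Augmenting path A1→B1 (+1); matched 1.
Augmenting path A2→B2 (+1); matched 2.
No augmenting path remains; maximum matching = 2.
König certificate: {B1, B2} is a vertex cover of size 2 (every listed pair touches it), so no matching can be larger.

2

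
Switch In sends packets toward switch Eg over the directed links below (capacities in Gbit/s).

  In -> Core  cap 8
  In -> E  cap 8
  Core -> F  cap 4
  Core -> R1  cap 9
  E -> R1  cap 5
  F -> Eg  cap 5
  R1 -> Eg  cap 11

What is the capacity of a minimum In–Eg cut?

Augment In→Core→F→Eg: bottleneck 4, flow now 4.
Augment In→Core→R1→Eg: bottleneck 4, flow now 8.
Augment In→E→R1→Eg: bottleneck 5, flow now 13.
No augmenting path remains; maximum flow = 13.
By max-flow min-cut, the minimum cut capacity equals the max flow.
In the residual graph, reachable from In: {In, E}.
Min-cut edges: In→Core (8), E→R1 (5); capacity 8 + 5 = 13.

13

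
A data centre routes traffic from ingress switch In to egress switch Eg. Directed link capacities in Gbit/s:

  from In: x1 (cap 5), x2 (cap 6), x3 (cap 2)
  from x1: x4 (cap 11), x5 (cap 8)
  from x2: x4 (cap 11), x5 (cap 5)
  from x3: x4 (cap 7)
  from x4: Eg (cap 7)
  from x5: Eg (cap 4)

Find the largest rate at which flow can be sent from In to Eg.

Augment In→x1→x4→Eg: bottleneck 5, flow now 5.
Augment In→x2→x4→Eg: bottleneck 2, flow now 7.
Augment In→x2→x5→Eg: bottleneck 4, flow now 11.
No augmenting path remains; maximum flow = 11.
In the residual graph, reachable from In: {In, x1, x2, x3, x4, x5}.
Min-cut edges: x4→Eg (7), x5→Eg (4); capacity 7 + 4 = 11.
This cut is saturated, so no flow can exceed 11.

11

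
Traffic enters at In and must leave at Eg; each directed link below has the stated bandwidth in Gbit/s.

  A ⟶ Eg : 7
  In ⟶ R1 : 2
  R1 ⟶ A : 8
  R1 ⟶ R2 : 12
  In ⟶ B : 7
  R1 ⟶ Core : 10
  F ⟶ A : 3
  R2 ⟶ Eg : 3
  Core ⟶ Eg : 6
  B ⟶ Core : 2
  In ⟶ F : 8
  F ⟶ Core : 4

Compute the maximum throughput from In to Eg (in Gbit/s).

Augment In→R1→A→Eg: bottleneck 2, flow now 2.
Augment In→F→A→Eg: bottleneck 3, flow now 5.
Augment In→F→Core→Eg: bottleneck 4, flow now 9.
Augment In→B→Core→Eg: bottleneck 2, flow now 11.
No augmenting path remains; maximum flow = 11.
In the residual graph, reachable from In: {In, F, B}.
Min-cut edges: In→R1 (2), F→A (3), F→Core (4), B→Core (2); capacity 2 + 3 + 4 + 2 = 11.
This cut is saturated, so no flow can exceed 11.

11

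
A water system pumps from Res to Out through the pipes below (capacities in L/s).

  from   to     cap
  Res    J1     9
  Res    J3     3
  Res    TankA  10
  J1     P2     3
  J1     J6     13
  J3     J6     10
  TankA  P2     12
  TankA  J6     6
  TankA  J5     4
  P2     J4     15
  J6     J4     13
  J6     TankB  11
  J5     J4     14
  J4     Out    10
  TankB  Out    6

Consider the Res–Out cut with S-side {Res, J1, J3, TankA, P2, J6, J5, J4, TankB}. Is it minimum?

Given cut capacity: 10 + 6 = 16.
Augment Res→J1→P2→J4→Out: bottleneck 3, flow now 3.
Augment Res→J1→J6→J4→Out: bottleneck 6, flow now 9.
Augment Res→J3→J6→J4→Out: bottleneck 1, flow now 10.
Augment Res→J3→J6→TankB→Out: bottleneck 2, flow now 12.
Augment Res→TankA→J6→TankB→Out: bottleneck 4, flow now 16.
No augmenting path remains; maximum flow = 16.
Cut capacity 16 equals the max flow, so it is a minimum cut.

Yes — it is a minimum cut (capacity 16).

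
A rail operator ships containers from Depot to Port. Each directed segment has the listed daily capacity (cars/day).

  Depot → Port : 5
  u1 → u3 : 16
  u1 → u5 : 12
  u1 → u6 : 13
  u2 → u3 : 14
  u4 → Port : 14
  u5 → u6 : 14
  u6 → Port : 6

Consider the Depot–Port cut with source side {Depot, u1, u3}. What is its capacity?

Edges leaving {Depot, u1, u3}: Depot→Port (5), u1→u5 (12), u1→u6 (13).
Cut capacity = 5 + 12 + 13 = 30.

30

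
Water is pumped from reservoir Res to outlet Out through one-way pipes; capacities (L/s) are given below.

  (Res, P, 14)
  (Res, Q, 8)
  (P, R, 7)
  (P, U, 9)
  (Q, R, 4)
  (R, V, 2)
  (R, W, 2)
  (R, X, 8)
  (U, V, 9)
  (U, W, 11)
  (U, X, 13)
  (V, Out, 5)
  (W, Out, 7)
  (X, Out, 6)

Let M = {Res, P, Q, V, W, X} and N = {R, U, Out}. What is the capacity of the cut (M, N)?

38

Edges leaving {Res, P, Q, V, W, X}: P→R (7), P→U (9), Q→R (4), V→Out (5), W→Out (7), X→Out (6).
Cut capacity = 7 + 9 + 4 + 5 + 7 + 6 = 38.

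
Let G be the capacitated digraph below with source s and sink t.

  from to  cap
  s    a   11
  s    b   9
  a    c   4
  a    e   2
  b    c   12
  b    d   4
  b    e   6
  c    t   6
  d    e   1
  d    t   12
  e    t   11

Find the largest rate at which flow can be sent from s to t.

15

Augment s→a→c→t: bottleneck 4, flow now 4.
Augment s→a→e→t: bottleneck 2, flow now 6.
Augment s→b→c→t: bottleneck 2, flow now 8.
Augment s→b→d→t: bottleneck 4, flow now 12.
Augment s→b→e→t: bottleneck 3, flow now 15.
No augmenting path remains; maximum flow = 15.
In the residual graph, reachable from s: {s, a}.
Min-cut edges: s→b (9), a→c (4), a→e (2); capacity 9 + 4 + 2 = 15.
This cut is saturated, so no flow can exceed 15.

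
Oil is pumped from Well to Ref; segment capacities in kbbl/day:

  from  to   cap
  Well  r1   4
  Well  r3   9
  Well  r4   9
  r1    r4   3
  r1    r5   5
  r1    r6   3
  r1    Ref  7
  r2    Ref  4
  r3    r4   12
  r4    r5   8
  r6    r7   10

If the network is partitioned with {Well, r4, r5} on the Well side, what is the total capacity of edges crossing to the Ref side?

13

Edges leaving {Well, r4, r5}: Well→r1 (4), Well→r3 (9).
Cut capacity = 4 + 9 = 13.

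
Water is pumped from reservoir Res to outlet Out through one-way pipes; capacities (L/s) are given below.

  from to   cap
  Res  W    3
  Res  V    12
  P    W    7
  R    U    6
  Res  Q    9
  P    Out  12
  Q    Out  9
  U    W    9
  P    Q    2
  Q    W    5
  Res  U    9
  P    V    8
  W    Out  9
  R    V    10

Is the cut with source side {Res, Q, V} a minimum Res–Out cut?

Given cut capacity: 9 + 3 + 5 + 9 = 26.
Augment Res→Q→Out: bottleneck 9, flow now 9.
Augment Res→W→Out: bottleneck 3, flow now 12.
Augment Res→U→W→Out: bottleneck 6, flow now 18.
No augmenting path remains; maximum flow = 18.
In the residual graph, reachable from Res: {Res, U, V, W}.
Min-cut edges: Res→Q (9), W→Out (9); capacity 9 + 9 = 18.
Cut capacity 26 exceeds the max flow 18, so it is not minimum.

No — its capacity is 26, but the minimum cut has capacity 18.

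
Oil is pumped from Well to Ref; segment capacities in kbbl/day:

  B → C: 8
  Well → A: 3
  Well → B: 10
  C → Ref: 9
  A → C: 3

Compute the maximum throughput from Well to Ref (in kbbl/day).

9

Augment Well→A→C→Ref: bottleneck 3, flow now 3.
Augment Well→B→C→Ref: bottleneck 6, flow now 9.
No augmenting path remains; maximum flow = 9.
In the residual graph, reachable from Well: {Well, A, B, C}.
Min-cut edges: C→Ref (9); capacity 9 = 9.
This cut is saturated, so no flow can exceed 9.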